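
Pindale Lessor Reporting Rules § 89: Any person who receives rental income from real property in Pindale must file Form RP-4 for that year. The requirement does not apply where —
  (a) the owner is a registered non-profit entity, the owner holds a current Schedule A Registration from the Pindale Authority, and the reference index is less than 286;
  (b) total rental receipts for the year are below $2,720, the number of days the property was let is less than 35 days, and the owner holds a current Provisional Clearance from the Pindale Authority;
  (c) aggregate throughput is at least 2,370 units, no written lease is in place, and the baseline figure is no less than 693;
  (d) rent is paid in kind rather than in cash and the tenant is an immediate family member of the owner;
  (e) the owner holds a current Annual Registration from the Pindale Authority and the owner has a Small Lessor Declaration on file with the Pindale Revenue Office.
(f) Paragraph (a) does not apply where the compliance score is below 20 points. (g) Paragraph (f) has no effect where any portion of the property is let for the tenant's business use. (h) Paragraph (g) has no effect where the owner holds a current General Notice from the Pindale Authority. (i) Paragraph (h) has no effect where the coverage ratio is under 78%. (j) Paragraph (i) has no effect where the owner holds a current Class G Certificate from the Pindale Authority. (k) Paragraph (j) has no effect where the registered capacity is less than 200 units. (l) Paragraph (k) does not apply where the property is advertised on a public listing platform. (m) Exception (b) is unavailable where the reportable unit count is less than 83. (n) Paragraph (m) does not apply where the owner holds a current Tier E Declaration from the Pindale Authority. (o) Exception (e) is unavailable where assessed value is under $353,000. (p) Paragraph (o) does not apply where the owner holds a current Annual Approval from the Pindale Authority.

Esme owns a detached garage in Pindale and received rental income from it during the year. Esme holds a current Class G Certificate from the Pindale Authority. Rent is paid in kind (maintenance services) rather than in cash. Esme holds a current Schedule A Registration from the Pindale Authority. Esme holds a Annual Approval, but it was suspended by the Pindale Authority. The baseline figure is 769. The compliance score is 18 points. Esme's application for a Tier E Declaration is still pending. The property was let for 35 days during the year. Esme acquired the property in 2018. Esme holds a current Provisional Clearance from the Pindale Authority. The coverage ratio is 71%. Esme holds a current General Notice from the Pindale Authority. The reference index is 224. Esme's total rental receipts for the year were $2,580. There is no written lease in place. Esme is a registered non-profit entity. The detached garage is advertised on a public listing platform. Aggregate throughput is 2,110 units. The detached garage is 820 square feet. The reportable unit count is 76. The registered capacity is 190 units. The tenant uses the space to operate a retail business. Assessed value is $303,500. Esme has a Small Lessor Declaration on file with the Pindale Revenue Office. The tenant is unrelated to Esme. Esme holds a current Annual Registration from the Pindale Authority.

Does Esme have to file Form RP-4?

Yes — Esme must file Form RP-4.

Exception (a)'s conditions are all satisfied: Esme is a registered non-profit; a current Schedule A Registration is held; the reference index is 224, less than the 286 limit. But: (f) operates against (a): the compliance score is 18 points, below the 20 points limit. (g) is engaged (the space is let for business use), but yields to (h): (h) operates against (g): a current General Notice is held. (i) would limit (h) — the coverage ratio is 71%, under the 78% limit — but (j) sets (i) aside: (j) operates against (i): a current Class G Certificate is held. (k) would limit (j) — the registered capacity is 190 units, less than the 200 units limit — but (l) sets (k) aside: (l) is triggered — the property is publicly advertised. (a) is therefore removed.
Exception (b) requires that the number of days the property was let is less than 35 days; but the number of days the property was let is 35 days, not less than 35 days, so (b) is unavailable.
Exception (c) requires that aggregate throughput is at least 2,370 units; but aggregate throughput is 2,110 units, short of 2,370 units, so (c) is unavailable.
Exception (d) fails — the tenant is unrelated to the owner.
Exception (e)'s conditions are all satisfied: a current Annual Registration is held; a Small Lessor Declaration is on file. But applying paragraphs (o)–(p): (o) operates against (e): assessed value is $303,500, under the $353,000 limit. (p) is not engaged (the Annual Approval is not current), so (o) stands. Exception (e) does not apply.
Every exception is unavailable, so the rule governs.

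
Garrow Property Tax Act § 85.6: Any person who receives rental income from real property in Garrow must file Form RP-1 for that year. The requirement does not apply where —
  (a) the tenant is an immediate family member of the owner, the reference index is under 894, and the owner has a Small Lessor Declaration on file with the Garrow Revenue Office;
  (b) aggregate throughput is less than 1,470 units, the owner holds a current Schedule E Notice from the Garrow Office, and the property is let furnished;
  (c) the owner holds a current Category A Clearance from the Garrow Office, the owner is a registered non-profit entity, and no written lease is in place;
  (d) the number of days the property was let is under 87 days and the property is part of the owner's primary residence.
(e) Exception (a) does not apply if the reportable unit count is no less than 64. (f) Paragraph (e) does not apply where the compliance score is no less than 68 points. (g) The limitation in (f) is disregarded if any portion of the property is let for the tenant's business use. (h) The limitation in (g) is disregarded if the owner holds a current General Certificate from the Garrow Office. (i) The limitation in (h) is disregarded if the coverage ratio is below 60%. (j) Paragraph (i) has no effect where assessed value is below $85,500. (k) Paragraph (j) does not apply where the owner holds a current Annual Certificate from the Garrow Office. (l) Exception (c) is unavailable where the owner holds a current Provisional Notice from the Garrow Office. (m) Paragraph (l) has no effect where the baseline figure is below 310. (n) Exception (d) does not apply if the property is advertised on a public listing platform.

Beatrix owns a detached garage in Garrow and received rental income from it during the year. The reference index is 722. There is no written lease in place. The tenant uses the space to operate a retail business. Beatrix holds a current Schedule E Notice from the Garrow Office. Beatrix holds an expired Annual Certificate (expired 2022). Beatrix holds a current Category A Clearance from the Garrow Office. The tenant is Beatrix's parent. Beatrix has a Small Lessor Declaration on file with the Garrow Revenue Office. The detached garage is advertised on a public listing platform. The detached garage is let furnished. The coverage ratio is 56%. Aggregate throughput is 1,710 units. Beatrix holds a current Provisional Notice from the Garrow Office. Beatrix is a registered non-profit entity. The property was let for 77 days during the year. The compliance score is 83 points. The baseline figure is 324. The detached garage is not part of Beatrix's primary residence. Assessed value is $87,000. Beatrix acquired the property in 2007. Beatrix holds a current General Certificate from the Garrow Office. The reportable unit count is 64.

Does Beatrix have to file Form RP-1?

Yes — Beatrix must file Form RP-1.

Exception (a) is satisfied on its face — the tenant is an immediate family member; the reference index is 722, under the 894 limit; a Small Lessor Declaration is on file. But applying paragraphs (e)–(k): (e) operates — the reportable unit count is 64, meeting the 64 threshold. (f) would limit (e) — the compliance score is 83 points, meeting the 68 points threshold — but (g) sets (f) aside: (g) operates against (f): the space is let for business use. (h) is engaged (a current General Certificate is held), but is itself disapplied by (i): (i) is triggered — the coverage ratio is 56%, below the 60% limit. (j), which would lift (i), is not engaged — assessed value is $87,000, not below $85,500. Exception (a) does not apply.
Exception (b) does not apply: aggregate throughput is 1,710 units, not less than 1,470 units.
Exception (c): a current Category A Clearance is held; Beatrix is a registered non-profit; there is no written lease — every condition holds. Turning to paragraphs (l)–(m): (l) is engaged — a current Provisional Notice is held. (m), which would lift (l), does not operate here — the baseline figure is 324, not below 310. So (c) is unavailable.
Exception (d) fails — the detached garage is not part of the primary residence.
No exception displaces § 85.6.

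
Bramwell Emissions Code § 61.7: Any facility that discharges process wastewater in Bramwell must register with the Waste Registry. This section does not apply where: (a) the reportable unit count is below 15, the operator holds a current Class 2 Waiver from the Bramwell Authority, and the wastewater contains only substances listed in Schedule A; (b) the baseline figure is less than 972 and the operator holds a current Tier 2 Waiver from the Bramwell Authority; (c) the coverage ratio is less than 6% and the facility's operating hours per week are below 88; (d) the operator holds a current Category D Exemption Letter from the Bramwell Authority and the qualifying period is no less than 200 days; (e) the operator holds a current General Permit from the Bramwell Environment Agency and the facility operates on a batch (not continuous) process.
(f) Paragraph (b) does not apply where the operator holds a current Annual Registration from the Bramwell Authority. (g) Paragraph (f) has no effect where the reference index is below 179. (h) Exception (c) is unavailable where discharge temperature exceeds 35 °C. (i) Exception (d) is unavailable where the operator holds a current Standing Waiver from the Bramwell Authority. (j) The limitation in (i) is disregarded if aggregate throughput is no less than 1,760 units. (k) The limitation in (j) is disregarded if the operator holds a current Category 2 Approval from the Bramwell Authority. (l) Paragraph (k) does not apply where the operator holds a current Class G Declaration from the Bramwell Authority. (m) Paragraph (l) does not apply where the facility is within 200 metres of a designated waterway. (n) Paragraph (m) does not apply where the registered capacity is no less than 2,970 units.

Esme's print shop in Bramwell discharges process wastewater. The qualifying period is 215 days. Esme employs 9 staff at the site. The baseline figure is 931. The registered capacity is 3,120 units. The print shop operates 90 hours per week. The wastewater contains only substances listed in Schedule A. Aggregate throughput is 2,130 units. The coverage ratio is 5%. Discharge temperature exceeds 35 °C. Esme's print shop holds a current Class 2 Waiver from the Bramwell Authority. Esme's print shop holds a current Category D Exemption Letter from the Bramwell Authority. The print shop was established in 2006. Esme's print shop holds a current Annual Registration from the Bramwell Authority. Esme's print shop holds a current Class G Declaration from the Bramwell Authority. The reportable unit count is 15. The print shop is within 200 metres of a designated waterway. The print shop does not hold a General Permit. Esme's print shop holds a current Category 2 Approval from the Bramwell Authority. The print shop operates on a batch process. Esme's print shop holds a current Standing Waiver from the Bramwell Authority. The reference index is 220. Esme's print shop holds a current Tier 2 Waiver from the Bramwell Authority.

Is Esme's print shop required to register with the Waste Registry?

No — exception (d) applies; Esme's print shop is not required to register with the Waste Registry.

Exception (a) fails — the reportable unit count is 15, not below 15.
All of (b)'s requirements are met (the baseline figure is 931, less than the 972 limit; a current Tier 2 Waiver is held). However, paragraphs (f)–(g) must be considered: (f) is engaged — a current Annual Registration is held. (g) is not triggered (the reference index is 220, not below 179), so (f) stands. (b) is therefore removed.
Exception (c) does not apply: the facility's operating hours per week are 90, not below 88.
All of (d)'s requirements are met (a current Category D Exemption Letter is held; the qualifying period is 215 days, meeting the 200 days threshold). Under paragraphs (i)–(n): (i) would limit (d) — a current Standing Waiver is held — but (j) sets (i) aside: (j) operates against (i): aggregate throughput is 2,130 units, meeting the 1,760 units threshold. (k) would limit (j) — a current Category 2 Approval is held — but (l) sets (k) aside: (l) operates against (k): a current Class G Declaration is held. (m) would limit (l) — the print shop is within 200 m of a designated waterway — but (n) sets (m) aside: (n) operates against (m): the registered capacity is 3,120 units, meeting the 2,970 units threshold. (d) remains available.
Exception (e) does not apply: no General Permit is held.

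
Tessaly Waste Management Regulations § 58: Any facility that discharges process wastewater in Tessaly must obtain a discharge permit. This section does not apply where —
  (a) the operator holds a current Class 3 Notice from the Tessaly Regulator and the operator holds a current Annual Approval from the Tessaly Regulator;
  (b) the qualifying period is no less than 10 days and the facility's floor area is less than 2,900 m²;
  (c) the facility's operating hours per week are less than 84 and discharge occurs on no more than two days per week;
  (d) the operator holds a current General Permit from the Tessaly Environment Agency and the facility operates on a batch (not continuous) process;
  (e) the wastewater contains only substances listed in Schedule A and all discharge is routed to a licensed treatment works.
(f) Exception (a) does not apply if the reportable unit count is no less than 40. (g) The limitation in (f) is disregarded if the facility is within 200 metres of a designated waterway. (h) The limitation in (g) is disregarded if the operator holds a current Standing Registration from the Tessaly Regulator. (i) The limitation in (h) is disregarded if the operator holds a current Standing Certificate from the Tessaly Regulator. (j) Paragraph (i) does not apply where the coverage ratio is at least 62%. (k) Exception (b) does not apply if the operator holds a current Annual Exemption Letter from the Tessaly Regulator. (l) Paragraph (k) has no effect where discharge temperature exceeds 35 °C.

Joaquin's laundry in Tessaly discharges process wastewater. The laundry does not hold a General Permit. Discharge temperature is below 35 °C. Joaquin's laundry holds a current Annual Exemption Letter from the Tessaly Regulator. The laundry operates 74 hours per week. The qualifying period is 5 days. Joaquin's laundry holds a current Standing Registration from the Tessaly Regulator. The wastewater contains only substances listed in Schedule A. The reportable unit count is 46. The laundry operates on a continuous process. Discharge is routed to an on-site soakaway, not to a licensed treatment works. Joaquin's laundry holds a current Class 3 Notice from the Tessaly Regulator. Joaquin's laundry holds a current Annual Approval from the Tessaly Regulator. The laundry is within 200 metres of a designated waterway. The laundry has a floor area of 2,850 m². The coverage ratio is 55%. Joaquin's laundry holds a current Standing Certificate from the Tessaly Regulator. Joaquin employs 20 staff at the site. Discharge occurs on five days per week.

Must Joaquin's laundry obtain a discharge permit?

No — exception (a) applies; Joaquin's laundry is not required to obtain a discharge permit.

Exception (a)'s conditions are all satisfied: a current Class 3 Notice is held; a current Annual Approval is held. As to paragraphs (f)–(j): (f) would limit (a) — the reportable unit count is 46, meeting the 40 threshold — but (g) sets (f) aside: (g) applies — the laundry is within 200 m of a designated waterway. (h) operates (a current Standing Registration is held), but is overridden by (i): (i) operates against (h): a current Standing Certificate is held. (j), which would lift (i), is not triggered — the coverage ratio is 55%, short of 62%. Exception (a) stands.
Exception (b) requires that the qualifying period is no less than 10 days; but the qualifying period is 5 days, short of 10 days, so (b) is unavailable.
Exception (c) requires that discharge occurs on no more than two days per week; but discharge occurs on five days per week, so (c) is unavailable.
Exception (d) does not apply: no General Permit is held.
Exception (e) requires that all discharge is routed to a licensed treatment works; but discharge is not routed to a licensed treatment works, so (e) is unavailable.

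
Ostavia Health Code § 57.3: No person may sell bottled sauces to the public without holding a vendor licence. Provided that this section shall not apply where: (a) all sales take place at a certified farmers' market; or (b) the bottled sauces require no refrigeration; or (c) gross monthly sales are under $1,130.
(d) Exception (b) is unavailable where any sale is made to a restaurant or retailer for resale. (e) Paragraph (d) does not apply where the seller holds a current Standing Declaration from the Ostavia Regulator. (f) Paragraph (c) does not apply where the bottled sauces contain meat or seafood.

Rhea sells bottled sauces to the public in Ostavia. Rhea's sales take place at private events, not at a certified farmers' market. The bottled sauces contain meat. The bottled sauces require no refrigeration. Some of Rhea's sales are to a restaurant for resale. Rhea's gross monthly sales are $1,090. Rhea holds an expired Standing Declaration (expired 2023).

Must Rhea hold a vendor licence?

Exception (a) fails — sales are at private events, not a certified farmers' market.
Exception (b) is satisfied on its face — the bottled sauces are shelf-stable. However, paragraphs (d)–(e) must be considered: (d) operates against (b): some sales are to a restaurant for resale. (e) is inapplicable (no current Standing Declaration is held), so (d) stands. (b) is therefore removed.
Exception (c)'s conditions are all satisfied: gross monthly sales are $1,090, under the $1,130 limit. However, paragraph (f) must be considered: (f) is engaged — the bottled sauces contain meat. Exception (c) does not apply.
None of the exceptions is available; § 57.3 applies in full.

Yes — Rhea must hold a vendor licence.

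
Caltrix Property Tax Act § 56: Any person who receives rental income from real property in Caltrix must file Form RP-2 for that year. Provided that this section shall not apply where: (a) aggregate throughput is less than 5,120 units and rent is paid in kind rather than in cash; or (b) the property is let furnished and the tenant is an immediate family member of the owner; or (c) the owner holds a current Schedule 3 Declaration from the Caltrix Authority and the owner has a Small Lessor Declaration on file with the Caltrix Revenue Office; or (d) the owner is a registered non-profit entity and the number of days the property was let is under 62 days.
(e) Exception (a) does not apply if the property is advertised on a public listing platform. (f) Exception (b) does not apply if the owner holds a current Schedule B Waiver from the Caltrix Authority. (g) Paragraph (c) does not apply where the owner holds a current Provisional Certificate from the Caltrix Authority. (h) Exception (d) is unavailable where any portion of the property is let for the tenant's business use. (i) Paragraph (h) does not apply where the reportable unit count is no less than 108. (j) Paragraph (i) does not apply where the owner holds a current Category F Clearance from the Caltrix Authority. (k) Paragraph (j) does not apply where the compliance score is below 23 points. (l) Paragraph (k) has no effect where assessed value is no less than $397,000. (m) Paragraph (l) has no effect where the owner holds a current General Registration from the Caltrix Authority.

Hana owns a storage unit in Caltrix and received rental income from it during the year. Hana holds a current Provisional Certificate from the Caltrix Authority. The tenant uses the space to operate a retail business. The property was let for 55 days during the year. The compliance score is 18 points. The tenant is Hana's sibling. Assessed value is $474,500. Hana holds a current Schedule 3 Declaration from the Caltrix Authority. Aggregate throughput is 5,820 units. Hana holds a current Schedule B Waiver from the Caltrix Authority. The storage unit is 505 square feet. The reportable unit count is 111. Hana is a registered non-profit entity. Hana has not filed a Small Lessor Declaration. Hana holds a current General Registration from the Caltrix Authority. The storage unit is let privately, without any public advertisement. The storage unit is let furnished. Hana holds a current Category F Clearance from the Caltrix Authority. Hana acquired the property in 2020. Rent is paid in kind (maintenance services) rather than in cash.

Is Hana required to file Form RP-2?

No — exception (d) applies; Hana is not required to file Form RP-2.

Exception (a) does not apply: aggregate throughput is 5,820 units, not less than 5,120 units.
Exception (b) is satisfied on its face — the property is let furnished; the tenant is an immediate family member. However, paragraph (f) must be considered: (f) operates against (b): a current Schedule B Waiver is held. So (b) is unavailable.
Exception (c) fails — no Small Lessor Declaration is on file.
All of (d)'s requirements are met (Hana is a registered non-profit; the number of days the property was let is 55 days, under the 62 days limit). Under paragraphs (h)–(m): (h) is engaged (the space is let for business use), but is overridden by (i): (i) applies — the reportable unit count is 111, meeting the 108 threshold. (j) would limit (i) — a current Category F Clearance is held — but (k) sets (j) aside: (k) operates against (j): the compliance score is 18 points, below the 23 points limit. (l) is engaged (assessed value is $474,500, meeting the $397,000 threshold), but yields to (m): (m) applies — a current General Registration is held. So (d) applies.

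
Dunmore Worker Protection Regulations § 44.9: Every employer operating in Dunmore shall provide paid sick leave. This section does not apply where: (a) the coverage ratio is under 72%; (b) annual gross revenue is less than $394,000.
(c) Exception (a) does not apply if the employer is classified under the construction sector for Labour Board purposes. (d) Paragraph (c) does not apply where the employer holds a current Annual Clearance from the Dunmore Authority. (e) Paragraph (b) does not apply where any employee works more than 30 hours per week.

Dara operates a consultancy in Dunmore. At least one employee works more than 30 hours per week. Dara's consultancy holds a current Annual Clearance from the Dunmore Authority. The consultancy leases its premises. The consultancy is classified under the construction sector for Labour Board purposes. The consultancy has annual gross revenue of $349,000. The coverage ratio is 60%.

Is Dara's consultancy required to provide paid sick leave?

Exception (a)'s conditions are all satisfied: the coverage ratio is 60%, under the 72% limit. Under paragraphs (c)–(d): (c) is engaged (the consultancy is classified under the construction sector), but is overridden by (d): (d) is triggered — a current Annual Clearance is held. Exception (a) stands.
Exception (b): annual gross revenue is $349,000, less than the $394,000 limit — every condition holds. But: (e) is triggered — at least one employee exceeds 30 hours/week. Exception (b) does not apply.

No — exception (a) applies; Dara's consultancy is not required to provide paid sick leave.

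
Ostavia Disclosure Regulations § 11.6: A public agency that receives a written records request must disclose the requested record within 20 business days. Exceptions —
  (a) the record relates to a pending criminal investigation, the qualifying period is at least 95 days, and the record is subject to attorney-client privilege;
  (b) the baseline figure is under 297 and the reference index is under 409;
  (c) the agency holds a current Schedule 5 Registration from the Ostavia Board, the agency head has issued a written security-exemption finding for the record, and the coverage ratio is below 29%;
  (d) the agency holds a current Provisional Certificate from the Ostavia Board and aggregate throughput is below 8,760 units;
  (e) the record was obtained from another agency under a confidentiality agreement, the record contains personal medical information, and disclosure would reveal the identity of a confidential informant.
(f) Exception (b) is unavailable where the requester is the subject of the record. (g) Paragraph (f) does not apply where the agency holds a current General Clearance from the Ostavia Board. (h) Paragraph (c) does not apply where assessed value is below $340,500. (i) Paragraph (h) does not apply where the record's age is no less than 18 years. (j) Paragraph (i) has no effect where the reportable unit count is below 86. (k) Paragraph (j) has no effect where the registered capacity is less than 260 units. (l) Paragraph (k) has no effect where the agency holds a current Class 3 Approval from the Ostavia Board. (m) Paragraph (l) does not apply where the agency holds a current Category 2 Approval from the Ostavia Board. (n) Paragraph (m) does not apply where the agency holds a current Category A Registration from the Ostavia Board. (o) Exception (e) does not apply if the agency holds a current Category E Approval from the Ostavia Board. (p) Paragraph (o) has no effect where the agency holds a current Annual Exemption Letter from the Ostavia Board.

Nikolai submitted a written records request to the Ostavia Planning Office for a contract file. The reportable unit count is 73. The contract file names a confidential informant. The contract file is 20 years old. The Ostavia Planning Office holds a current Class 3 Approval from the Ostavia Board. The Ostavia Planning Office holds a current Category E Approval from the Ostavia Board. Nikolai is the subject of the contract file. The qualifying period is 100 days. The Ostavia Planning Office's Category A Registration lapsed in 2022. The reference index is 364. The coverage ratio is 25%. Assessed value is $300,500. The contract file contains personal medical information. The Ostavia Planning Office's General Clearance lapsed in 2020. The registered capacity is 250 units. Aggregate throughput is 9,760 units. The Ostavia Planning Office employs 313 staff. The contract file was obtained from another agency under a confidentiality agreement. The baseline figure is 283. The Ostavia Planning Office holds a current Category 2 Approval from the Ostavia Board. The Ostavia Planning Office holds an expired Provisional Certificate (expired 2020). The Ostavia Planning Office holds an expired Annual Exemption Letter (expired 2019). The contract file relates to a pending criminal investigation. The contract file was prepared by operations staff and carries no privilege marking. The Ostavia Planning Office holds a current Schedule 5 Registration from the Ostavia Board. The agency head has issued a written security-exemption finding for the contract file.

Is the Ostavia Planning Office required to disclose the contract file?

Exception (a) does not apply: the contract file carries no privilege marking.
All of (b)'s requirements are met (the baseline figure is 283, under the 297 limit; the reference index is 364, under the 409 limit). But: (f) operates against (b): Nikolai is the subject of the contract file. (g) does not operate here (the General Clearance is not current), so (f) stands. (b) is therefore removed.
Exception (c)'s conditions are all satisfied: a current Schedule 5 Registration is held; a written security-exemption finding has been issued; the coverage ratio is 25%, below the 29% limit. Considering the limiting provisions: (h) applies (assessed value is $300,500, below the $340,500 limit), but is overridden by (i): (i) is triggered — the record's age is 20 years, meeting the 18 years threshold. (j) operates (the reportable unit count is 73, below the 86 limit), but is overridden by (k): (k) operates — the registered capacity is 250 units, less than the 260 units limit. (l) operates (a current Class 3 Approval is held), but yields to (m): (m) operates — a current Category 2 Approval is held. (n) does not operate here (there is no Category A Registration in force), so (m) stands. (c) remains available.
Exception (d) fails — the Provisional Certificate is not current.
Exception (e)'s conditions are all satisfied: the contract file was obtained under a confidentiality agreement; the contract file contains personal medical information; the contract file names a confidential informant. However, paragraphs (o)–(p) must be considered: (o) operates against (e): a current Category E Approval is held. (p) is inapplicable (the Annual Exemption Letter is not current), so (o) stands. Exception (e) does not apply.

No — exception (c) applies; the Ostavia Planning Office is not required to disclose the contract file.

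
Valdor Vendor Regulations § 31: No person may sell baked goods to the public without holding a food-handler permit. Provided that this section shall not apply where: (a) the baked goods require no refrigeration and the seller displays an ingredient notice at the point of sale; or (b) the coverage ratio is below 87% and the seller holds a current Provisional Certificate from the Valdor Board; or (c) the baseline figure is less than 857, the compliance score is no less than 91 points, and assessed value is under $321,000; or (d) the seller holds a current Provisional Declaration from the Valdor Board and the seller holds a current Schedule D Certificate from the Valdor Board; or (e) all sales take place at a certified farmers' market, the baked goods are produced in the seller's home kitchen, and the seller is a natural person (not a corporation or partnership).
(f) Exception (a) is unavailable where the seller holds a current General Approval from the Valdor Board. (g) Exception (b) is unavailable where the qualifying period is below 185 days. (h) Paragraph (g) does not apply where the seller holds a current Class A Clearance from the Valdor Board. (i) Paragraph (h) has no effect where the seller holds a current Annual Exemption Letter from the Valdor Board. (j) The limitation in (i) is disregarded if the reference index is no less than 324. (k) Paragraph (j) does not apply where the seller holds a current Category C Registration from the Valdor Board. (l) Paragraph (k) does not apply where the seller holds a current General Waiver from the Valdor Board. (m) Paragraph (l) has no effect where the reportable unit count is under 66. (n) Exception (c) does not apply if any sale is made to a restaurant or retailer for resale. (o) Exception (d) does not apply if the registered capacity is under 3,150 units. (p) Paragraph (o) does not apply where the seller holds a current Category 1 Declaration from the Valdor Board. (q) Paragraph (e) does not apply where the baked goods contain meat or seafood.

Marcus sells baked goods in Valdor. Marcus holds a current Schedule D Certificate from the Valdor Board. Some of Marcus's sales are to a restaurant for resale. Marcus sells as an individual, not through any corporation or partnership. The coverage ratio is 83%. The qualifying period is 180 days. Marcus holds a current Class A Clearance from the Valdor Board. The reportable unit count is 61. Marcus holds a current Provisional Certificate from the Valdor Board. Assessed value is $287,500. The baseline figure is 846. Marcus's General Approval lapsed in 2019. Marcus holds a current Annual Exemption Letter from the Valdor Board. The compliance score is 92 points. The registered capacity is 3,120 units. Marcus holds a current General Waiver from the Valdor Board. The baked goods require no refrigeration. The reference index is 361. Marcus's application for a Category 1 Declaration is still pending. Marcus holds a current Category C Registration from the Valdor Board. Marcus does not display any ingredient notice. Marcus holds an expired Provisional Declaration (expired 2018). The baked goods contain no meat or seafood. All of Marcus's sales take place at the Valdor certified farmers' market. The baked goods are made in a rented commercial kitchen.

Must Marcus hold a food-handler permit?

Yes — Marcus must hold a food-handler permit.

Exception (a) does not apply: no ingredient notice is displayed.
Exception (b)'s conditions are all satisfied: the coverage ratio is 83%, below the 87% limit; a current Provisional Certificate is held. Turning to paragraphs (g)–(m): (g) operates — the qualifying period is 180 days, below the 185 days limit. (h) would limit (g) — a current Class A Clearance is held — but (i) sets (h) aside: (i) operates — a current Annual Exemption Letter is held. (j) would limit (i) — the reference index is 361, meeting the 324 threshold — but (k) sets (j) aside: (k) operates against (j): a current Category C Registration is held. (l) is engaged (a current General Waiver is held), but is set aside by (m): (m) operates against (l): the reportable unit count is 61, under the 66 limit. (b) is therefore removed.
All of (c)'s requirements are met (the baseline figure is 846, less than the 857 limit; the compliance score is 92 points, meeting the 91 points threshold; assessed value is $287,500, under the $321,000 limit). Turning to paragraph (n): (n) operates against (c): some sales are to a restaurant for resale. So (c) is unavailable.
Exception (d) does not apply: no current Provisional Declaration is held.
Exception (e) fails — the baked goods are made in a commercial kitchen, not a home kitchen.
No exception is made out. Marcus falls within the general rule.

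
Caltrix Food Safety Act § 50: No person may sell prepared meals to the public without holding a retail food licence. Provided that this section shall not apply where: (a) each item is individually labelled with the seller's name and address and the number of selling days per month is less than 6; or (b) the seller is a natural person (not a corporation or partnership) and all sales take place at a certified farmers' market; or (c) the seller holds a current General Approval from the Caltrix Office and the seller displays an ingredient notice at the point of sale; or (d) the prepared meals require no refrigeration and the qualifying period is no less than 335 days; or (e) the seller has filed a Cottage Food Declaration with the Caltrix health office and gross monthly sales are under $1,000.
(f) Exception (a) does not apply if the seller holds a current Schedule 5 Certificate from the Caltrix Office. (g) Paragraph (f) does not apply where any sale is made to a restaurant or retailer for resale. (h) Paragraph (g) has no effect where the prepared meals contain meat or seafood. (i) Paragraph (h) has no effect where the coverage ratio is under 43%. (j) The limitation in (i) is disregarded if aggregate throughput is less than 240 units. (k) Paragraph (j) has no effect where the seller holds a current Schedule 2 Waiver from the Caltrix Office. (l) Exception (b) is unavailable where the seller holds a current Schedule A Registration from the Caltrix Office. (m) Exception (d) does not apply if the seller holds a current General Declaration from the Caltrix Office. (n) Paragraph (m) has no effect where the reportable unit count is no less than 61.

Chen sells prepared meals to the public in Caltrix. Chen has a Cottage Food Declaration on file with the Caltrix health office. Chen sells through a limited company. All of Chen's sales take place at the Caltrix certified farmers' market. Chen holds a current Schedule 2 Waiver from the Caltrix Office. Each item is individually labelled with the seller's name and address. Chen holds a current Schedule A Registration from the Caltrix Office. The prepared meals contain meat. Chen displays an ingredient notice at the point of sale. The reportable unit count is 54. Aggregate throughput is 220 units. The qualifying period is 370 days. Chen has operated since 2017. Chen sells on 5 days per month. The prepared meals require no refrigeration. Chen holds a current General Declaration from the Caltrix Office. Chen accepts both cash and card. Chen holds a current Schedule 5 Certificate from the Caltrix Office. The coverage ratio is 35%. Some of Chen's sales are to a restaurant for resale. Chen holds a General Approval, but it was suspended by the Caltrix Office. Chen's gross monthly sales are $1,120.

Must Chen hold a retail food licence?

No — exception (a) applies; Chen is not required to hold a retail food licence.

All of (a)'s requirements are met (items are individually labelled; the number of selling days per month is 5, less than the 6 limit). Under paragraphs (f)–(k): (f) would limit (a) — a current Schedule 5 Certificate is held — but (g) sets (f) aside: (g) operates against (f): some sales are to a restaurant for resale. (h) would limit (g) — the prepared meals contain meat — but (i) sets (h) aside: (i) is triggered — the coverage ratio is 35%, under the 43% limit. (j) would limit (i) — aggregate throughput is 220 units, less than the 240 units limit — but (k) sets (j) aside: (k) operates against (j): a current Schedule 2 Waiver is held. (a) remains available.
Exception (b) fails — the seller operates through a limited company.
Exception (c) fails — no current General Approval is held.
Exception (d) is satisfied on its face — the prepared meals are shelf-stable; the qualifying period is 370 days, meeting the 335 days threshold. But applying paragraphs (m)–(n): (m) applies — a current General Declaration is held. (n), which would lift (m), is not engaged — the reportable unit count is 54, short of 61. Exception (d) does not apply.
Exception (e) requires that gross monthly sales are under $1,000; but gross monthly sales are $1,120, not under $1,000, so (e) is unavailable.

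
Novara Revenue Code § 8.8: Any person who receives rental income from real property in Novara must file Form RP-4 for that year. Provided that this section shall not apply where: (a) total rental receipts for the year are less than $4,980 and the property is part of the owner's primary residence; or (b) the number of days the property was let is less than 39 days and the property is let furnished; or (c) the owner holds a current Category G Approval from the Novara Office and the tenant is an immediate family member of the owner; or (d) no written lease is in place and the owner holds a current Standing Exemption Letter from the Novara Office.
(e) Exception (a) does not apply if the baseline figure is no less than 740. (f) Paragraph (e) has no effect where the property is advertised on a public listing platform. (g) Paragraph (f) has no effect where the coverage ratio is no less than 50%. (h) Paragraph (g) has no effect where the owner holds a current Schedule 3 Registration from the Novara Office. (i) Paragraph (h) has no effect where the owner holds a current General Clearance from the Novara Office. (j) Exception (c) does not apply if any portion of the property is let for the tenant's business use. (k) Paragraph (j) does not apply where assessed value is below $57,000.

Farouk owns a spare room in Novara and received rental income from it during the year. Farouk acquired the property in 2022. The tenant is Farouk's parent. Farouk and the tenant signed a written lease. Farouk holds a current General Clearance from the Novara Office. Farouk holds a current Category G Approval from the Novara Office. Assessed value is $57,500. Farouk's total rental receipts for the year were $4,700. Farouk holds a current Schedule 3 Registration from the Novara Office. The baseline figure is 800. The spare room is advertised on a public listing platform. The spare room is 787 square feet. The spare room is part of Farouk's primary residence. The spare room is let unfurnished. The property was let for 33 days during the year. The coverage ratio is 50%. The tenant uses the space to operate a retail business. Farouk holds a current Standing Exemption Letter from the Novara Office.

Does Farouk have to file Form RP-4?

All of (a)'s requirements are met (total rental receipts for the year are $4,700, less than the $4,980 limit; the spare room is part of the primary residence). But applying paragraphs (e)–(i): (e) applies — the baseline figure is 800, meeting the 740 threshold. (f) would limit (e) — the property is publicly advertised — but (g) sets (f) aside: (g) operates against (f): the coverage ratio is 50%, meeting the 50% threshold. (h) applies (a current Schedule 3 Registration is held), but is overridden by (i): (i) is engaged — a current General Clearance is held. So (a) is unavailable.
Exception (b) requires that the property is let furnished; but the property is let unfurnished, so (b) is unavailable.
Exception (c) is satisfied on its face — a current Category G Approval is held; the tenant is an immediate family member. But: (j) operates against (c): the space is let for business use. (k) is not triggered (assessed value is $57,500, not below $57,000), so (j) stands. So (c) is unavailable.
Exception (d) requires that no written lease is in place; but a written lease is in place, so (d) is unavailable.
Every exception is unavailable, so the rule governs.

Yes — Farouk must file Form RP-4.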